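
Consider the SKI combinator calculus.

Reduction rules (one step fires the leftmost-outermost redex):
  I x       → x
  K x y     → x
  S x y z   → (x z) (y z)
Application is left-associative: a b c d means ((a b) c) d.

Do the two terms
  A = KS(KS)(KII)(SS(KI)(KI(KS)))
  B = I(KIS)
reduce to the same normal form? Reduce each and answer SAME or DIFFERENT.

Term A:
  start: KS(KS)(KII)(SS(KI)(KI(KS)))
  [1] S(KII)(SS(KI)(KI(KS)))
  [2] SI(SS(KI)(KI(KS)))
  [3] SI(S(KI(KS))(KI(KI(KS))))
  [4] SI(SI(KI(KI(KS))))
  [5] SI(SII)

Term B:
  start: I(KIS)
  [1] KIS
  [2] I

Answer: DIFFERENT — A ⇓ SI(SII), B ⇓ I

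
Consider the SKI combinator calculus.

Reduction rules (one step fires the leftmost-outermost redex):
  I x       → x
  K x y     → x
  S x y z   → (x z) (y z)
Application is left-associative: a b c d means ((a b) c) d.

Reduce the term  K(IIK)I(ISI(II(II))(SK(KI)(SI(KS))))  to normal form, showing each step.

Answer: normal form = K(SS)  (in 20 steps)

Working:
  start: K(IIK)I(ISI(II(II))(SK(KI)(SI(KS))))
  step 1: IIK(ISI(II(II))(SK(KI)(SI(KS))))
  step 2: IK(ISI(II(II))(SK(KI)(SI(KS))))
  step 3: K(ISI(II(II))(SK(KI)(SI(KS))))
  step 4: K(SI(II(II))(SK(KI)(SI(KS))))
  step 5: K(I(SK(KI)(SI(KS)))(II(II)(SK(KI)(SI(KS)))))
  step 6: K(SK(KI)(SI(KS))(II(II)(SK(KI)(SI(KS)))))
  step 7: K(K(SI(KS))(KI(SI(KS)))(II(II)(SK(KI)(SI(KS)))))
  step 8: K(SI(KS)(II(II)(SK(KI)(SI(KS)))))
  step 9: K(I(II(II)(SK(KI)(SI(KS))))(KS(II(II)(SK(KI)(SI(KS))))))
  step 10: K(II(II)(SK(KI)(SI(KS)))(KS(II(II)(SK(KI)(SI(KS))))))
  step 11: K(I(II)(SK(KI)(SI(KS)))(KS(II(II)(SK(KI)(SI(KS))))))
  step 12: K(II(SK(KI)(SI(KS)))(KS(II(II)(SK(KI)(SI(KS))))))
  step 13: K(I(SK(KI)(SI(KS)))(KS(II(II)(SK(KI)(SI(KS))))))
  step 14: K(SK(KI)(SI(KS))(KS(II(II)(SK(KI)(SI(KS))))))
  step 15: K(K(SI(KS))(KI(SI(KS)))(KS(II(II)(SK(KI)(SI(KS))))))
  step 16: K(SI(KS)(KS(II(II)(SK(KI)(SI(KS))))))
  step 17: K(I(KS(II(II)(SK(KI)(SI(KS)))))(KS(KS(II(II)(SK(KI)(SI(KS)))))))
  step 18: K(KS(II(II)(SK(KI)(SI(KS))))(KS(KS(II(II)(SK(KI)(SI(KS)))))))
  step 19: K(S(KS(KS(II(II)(SK(KI)(SI(KS)))))))
  step 20: K(SS)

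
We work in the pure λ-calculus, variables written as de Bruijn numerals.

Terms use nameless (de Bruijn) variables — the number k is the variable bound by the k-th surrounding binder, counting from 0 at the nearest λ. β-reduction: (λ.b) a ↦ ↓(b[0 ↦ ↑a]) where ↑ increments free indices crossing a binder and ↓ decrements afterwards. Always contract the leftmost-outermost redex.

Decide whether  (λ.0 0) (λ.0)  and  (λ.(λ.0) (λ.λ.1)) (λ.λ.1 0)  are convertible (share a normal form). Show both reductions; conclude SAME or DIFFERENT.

Term A:
  start: (λ.0 0) (λ.0)
  →1  (λ.0) (λ.0)
  →2  λ.0

Term B:
  start: (λ.(λ.0) (λ.λ.1)) (λ.λ.1 0)
  →1  (λ.0) (λ.λ.1)
  →2  λ.λ.1

Answer: DIFFERENT — A ⇓ λ.0, B ⇓ λ.λ.1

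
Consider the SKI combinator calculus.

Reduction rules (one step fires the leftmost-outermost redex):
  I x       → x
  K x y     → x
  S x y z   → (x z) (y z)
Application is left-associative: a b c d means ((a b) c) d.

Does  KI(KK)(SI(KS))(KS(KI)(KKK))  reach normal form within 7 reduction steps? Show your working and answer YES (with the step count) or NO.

  start: KI(KK)(SI(KS))(KS(KI)(KKK))
  step 1: I(SI(KS))(KS(KI)(KKK))
  step 2: SI(KS)(KS(KI)(KKK))
  step 3: I(KS(KI)(KKK))(KS(KS(KI)(KKK)))
  step 4: KS(KI)(KKK)(KS(KS(KI)(KKK)))
  step 5: S(KKK)(KS(KS(KI)(KKK)))
  step 6: SK(KS(KS(KI)(KKK)))
  step 7: SKS

Answer: YES — reaches normal form SKS in 7 ≤ 7 steps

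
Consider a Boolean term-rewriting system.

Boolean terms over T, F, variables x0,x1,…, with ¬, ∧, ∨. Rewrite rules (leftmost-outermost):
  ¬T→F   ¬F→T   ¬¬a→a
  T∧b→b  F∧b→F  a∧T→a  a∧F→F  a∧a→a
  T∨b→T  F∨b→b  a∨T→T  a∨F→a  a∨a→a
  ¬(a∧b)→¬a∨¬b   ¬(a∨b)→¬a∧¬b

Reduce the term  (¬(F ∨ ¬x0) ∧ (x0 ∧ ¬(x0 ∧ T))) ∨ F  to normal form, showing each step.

  start: (¬(F ∨ ¬x0) ∧ (x0 ∧ ¬(x0 ∧ T))) ∨ F
  →1  ¬(F ∨ ¬x0) ∧ (x0 ∧ ¬(x0 ∧ T))
  →2  (¬F ∧ ¬¬x0) ∧ (x0 ∧ ¬(x0 ∧ T))
  →3  (T ∧ ¬¬x0) ∧ (x0 ∧ ¬(x0 ∧ T))
  →4  ¬¬x0 ∧ (x0 ∧ ¬(x0 ∧ T))
  →5  x0 ∧ (x0 ∧ ¬(x0 ∧ T))
  →6  x0 ∧ (x0 ∧ (¬x0 ∨ ¬T))
  →7  x0 ∧ (x0 ∧ (¬x0 ∨ F))
  →8  x0 ∧ (x0 ∧ ¬x0)

Answer: normal form = x0 ∧ (x0 ∧ ¬x0)  (in 8 steps)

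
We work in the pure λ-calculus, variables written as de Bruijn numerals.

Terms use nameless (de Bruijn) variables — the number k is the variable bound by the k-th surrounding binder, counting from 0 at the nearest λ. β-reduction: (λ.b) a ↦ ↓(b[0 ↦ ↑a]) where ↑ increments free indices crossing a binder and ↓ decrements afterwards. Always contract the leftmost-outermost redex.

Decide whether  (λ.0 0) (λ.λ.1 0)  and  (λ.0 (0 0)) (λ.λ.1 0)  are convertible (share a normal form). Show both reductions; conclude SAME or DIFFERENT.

Term A:
  start: (λ.0 0) (λ.λ.1 0)
  [1] (λ.λ.1 0) (λ.λ.1 0)
  [2] λ.(λ.λ.1 0) 0
  [3] λ.λ.1 0

Term B:
  start: (λ.0 (0 0)) (λ.λ.1 0)
  [1] (λ.λ.1 0) ((λ.λ.1 0) (λ.λ.1 0))
  [2] λ.(λ.λ.1 0) (λ.λ.1 0) 0
  [3] λ.(λ.(λ.λ.1 0) 0) 0
  [4] λ.(λ.λ.1 0) 0
  [5] λ.λ.1 0

Answer: SAME — A ⇓ λ.λ.1 0, B ⇓ λ.λ.1 0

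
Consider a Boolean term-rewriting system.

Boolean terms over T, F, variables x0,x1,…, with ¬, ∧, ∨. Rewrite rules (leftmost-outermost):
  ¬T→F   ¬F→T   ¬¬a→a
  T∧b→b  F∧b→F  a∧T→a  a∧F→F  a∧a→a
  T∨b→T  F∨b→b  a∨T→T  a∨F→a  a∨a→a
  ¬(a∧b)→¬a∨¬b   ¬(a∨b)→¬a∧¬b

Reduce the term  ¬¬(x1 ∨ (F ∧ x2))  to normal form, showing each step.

  start: ¬¬(x1 ∨ (F ∧ x2))
  →1  x1 ∨ (F ∧ x2)
  →2  x1 ∨ F
  →3  x1

Answer: normal form = x1  (in 3 steps)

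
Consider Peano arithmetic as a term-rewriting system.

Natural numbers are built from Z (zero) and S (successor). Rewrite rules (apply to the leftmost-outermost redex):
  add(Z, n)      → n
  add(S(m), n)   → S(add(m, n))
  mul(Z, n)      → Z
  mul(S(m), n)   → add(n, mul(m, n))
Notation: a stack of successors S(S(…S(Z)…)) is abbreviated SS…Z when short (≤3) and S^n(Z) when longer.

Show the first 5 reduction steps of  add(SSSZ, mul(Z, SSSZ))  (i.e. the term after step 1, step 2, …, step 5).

Answer: after 5 steps: SSSZ

Working:
  start: add(SSSZ, mul(Z, SSSZ))
  step 1: S(add(SSZ, mul(Z, SSSZ)))
  step 2: S(S(add(SZ, mul(Z, SSSZ))))
  step 3: S(S(S(add(Z, mul(Z, SSSZ)))))
  step 4: S(S(S(mul(Z, SSSZ))))
  step 5: SSSZ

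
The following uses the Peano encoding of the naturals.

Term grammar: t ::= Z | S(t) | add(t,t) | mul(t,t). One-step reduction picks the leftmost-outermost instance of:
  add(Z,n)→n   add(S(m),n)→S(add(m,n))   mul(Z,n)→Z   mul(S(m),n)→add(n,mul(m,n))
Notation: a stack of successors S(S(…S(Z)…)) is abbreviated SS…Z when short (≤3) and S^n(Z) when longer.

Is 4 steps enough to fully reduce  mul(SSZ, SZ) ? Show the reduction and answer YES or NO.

  start: mul(SSZ, SZ)
  →1  add(SZ, mul(SZ, SZ))
  →2  S(add(Z, mul(SZ, SZ)))
  →3  S(mul(SZ, SZ))
  →4  S(add(SZ, mul(Z, SZ)))

Answer: NO — after 4 steps the term is S(add(SZ, mul(Z, SZ))), not yet normal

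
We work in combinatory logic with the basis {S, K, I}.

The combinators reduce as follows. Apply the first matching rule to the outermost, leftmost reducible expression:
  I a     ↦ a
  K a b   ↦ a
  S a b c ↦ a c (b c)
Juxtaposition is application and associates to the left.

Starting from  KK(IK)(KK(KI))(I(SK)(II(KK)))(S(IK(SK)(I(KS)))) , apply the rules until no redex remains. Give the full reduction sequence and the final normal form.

Answer: normal form = K(S(SK))  (in 5 steps)

Reduction:
  start: KK(IK)(KK(KI))(I(SK)(II(KK)))(S(IK(SK)(I(KS))))
  [1] K(KK(KI))(I(SK)(II(KK)))(S(IK(SK)(I(KS))))
  [2] KK(KI)(S(IK(SK)(I(KS))))
  [3] K(S(IK(SK)(I(KS))))
  [4] K(S(K(SK)(I(KS))))
  [5] K(S(SK))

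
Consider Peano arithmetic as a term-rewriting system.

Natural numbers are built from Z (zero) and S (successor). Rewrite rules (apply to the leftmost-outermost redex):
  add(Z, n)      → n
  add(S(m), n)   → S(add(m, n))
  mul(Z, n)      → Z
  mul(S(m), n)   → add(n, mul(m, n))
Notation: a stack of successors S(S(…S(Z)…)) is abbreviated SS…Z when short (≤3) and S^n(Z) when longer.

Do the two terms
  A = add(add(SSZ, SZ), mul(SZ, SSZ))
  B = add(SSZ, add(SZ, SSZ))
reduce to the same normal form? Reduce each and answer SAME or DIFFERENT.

Answer: SAME — A ⇓ S^5(Z), B ⇓ S^5(Z)

Working:
Term A:
  start: add(add(SSZ, SZ), mul(SZ, SSZ))
  [1] add(S(add(SZ, SZ)), mul(SZ, SSZ))
  [2] S(add(add(SZ, SZ), mul(SZ, SSZ)))
  [3] S(add(S(add(Z, SZ)), mul(SZ, SSZ)))
  [4] S(S(add(add(Z, SZ), mul(SZ, SSZ))))
  [5] S(S(add(SZ, mul(SZ, SSZ))))
  [6] S(S(S(add(Z, mul(SZ, SSZ)))))
  [7] S(S(S(mul(SZ, SSZ))))
  [8] S(S(S(add(SSZ, mul(Z, SSZ)))))
  [9] S(S(S(S(add(SZ, mul(Z, SSZ))))))
  [10] S(S(S(S(S(add(Z, mul(Z, SSZ)))))))
  [11] S(S(S(S(S(mul(Z, SSZ))))))
  [12] S^5(Z)

Term B:
  start: add(SSZ, add(SZ, SSZ))
  [1] S(add(SZ, add(SZ, SSZ)))
  [2] S(S(add(Z, add(SZ, SSZ))))
  [3] S(S(add(SZ, SSZ)))
  [4] S(S(S(add(Z, SSZ))))
  [5] S^5(Z)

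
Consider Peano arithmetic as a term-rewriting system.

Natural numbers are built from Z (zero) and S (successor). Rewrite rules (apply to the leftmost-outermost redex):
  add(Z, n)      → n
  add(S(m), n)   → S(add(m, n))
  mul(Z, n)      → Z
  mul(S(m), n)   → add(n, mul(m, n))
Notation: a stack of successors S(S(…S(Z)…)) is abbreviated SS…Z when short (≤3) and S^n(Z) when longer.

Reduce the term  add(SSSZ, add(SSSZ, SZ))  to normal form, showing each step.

Answer: normal form = S^7(Z)  (in 8 steps)

Derivation:
  start: add(SSSZ, add(SSSZ, SZ))
  step 1: S(add(SSZ, add(SSSZ, SZ)))
  step 2: S(S(add(SZ, add(SSSZ, SZ))))
  step 3: S(S(S(add(Z, add(SSSZ, SZ)))))
  step 4: S(S(S(add(SSSZ, SZ))))
  step 5: S(S(S(S(add(SSZ, SZ)))))
  step 6: S(S(S(S(S(add(SZ, SZ))))))
  step 7: S(S(S(S(S(S(add(Z, SZ)))))))
  step 8: S^7(Z)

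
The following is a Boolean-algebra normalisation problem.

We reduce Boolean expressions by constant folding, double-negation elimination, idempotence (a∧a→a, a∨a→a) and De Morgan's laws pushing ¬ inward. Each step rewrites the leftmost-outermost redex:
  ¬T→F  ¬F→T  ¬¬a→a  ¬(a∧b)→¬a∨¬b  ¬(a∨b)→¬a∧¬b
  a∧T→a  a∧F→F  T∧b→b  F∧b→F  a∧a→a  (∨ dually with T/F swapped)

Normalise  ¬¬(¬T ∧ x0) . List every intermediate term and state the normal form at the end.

  start: ¬¬(¬T ∧ x0)
  [1] ¬T ∧ x0
  [2] F ∧ x0
  [3] F

Answer: normal form = F  (in 3 steps)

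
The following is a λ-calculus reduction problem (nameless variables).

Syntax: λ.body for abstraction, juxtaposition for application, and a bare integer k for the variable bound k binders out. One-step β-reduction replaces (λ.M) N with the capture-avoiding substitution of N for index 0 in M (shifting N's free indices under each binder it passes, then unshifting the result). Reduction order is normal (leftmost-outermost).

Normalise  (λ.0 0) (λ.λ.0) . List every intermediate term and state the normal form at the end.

Answer: normal form = λ.0  (in 2 steps)

Working:
  start: (λ.0 0) (λ.λ.0)
  →1  (λ.λ.0) (λ.λ.0)
  →2  λ.0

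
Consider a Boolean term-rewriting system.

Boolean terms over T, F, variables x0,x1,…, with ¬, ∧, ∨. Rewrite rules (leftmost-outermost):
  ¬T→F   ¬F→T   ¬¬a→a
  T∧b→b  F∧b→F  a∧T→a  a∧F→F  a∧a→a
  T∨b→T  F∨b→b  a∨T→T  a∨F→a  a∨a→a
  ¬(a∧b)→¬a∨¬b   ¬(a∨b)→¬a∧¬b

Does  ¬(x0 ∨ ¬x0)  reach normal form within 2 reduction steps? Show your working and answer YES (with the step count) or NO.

  start: ¬(x0 ∨ ¬x0)
  [1] ¬x0 ∧ ¬¬x0
  [2] ¬x0 ∧ x0

Answer: YES — reaches normal form ¬x0 ∧ x0 in 2 ≤ 2 steps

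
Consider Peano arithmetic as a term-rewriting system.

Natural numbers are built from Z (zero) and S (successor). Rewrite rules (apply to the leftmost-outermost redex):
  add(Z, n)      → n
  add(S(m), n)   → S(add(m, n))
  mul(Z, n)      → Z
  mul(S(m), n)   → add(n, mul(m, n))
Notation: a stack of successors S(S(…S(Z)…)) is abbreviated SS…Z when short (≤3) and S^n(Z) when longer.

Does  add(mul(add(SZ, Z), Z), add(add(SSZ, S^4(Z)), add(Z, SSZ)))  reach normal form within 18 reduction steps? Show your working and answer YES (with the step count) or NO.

Answer: YES — reaches normal form S^8(Z) in 17 ≤ 18 steps

Working:
  start: add(mul(add(SZ, Z), Z), add(add(SSZ, S^4(Z)), add(Z, SSZ)))
  [1] add(mul(S(add(Z, Z)), Z), add(add(SSZ, S^4(Z)), add(Z, SSZ)))
  [2] add(add(Z, mul(add(Z, Z), Z)), add(add(SSZ, S^4(Z)), add(Z, SSZ)))
  [3] add(mul(add(Z, Z), Z), add(add(SSZ, S^4(Z)), add(Z, SSZ)))
  [4] add(mul(Z, Z), add(add(SSZ, S^4(Z)), add(Z, SSZ)))
  [5] add(Z, add(add(SSZ, S^4(Z)), add(Z, SSZ)))
  [6] add(add(SSZ, S^4(Z)), add(Z, SSZ))
  [7] add(S(add(SZ, S^4(Z))), add(Z, SSZ))
  [8] S(add(add(SZ, S^4(Z)), add(Z, SSZ)))
  [9] S(add(S(add(Z, S^4(Z))), add(Z, SSZ)))
  [10] S(S(add(add(Z, S^4(Z)), add(Z, SSZ))))
  [11] S(S(add(S^4(Z), add(Z, SSZ))))
  [12] S(S(S(add(SSSZ, add(Z, SSZ)))))
  [13] S(S(S(S(add(SSZ, add(Z, SSZ))))))
  [14] S(S(S(S(S(add(SZ, add(Z, SSZ)))))))
  [15] S(S(S(S(S(S(add(Z, add(Z, SSZ))))))))
  [16] S(S(S(S(S(S(add(Z, SSZ)))))))
  [17] S^8(Z)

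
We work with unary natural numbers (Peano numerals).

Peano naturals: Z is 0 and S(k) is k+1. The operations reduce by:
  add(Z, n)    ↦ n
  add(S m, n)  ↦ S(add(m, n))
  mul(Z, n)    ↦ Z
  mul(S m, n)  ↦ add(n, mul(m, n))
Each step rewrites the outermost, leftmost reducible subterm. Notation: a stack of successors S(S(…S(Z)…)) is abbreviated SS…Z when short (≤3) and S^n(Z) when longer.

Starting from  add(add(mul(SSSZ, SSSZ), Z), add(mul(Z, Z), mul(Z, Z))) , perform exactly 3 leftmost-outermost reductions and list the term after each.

Answer: after 3 steps: add(S(add(add(SSZ, mul(SSZ, SSSZ)), Z)), add(mul(Z, Z), mul(Z, Z)))

Working:
  start: add(add(mul(SSSZ, SSSZ), Z), add(mul(Z, Z), mul(Z, Z)))
  [1] add(add(add(SSSZ, mul(SSZ, SSSZ)), Z), add(mul(Z, Z), mul(Z, Z)))
  [2] add(add(S(add(SSZ, mul(SSZ, SSSZ))), Z), add(mul(Z, Z), mul(Z, Z)))
  [3] add(S(add(add(SSZ, mul(SSZ, SSSZ)), Z)), add(mul(Z, Z), mul(Z, Z)))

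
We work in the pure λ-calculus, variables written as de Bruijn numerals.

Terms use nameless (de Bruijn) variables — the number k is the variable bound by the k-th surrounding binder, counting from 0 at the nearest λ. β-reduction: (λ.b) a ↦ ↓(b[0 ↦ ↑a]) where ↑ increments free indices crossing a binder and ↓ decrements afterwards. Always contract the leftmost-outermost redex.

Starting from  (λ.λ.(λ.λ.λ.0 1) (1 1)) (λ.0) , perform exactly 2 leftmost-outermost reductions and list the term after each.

  start: (λ.λ.(λ.λ.λ.0 1) (1 1)) (λ.0)
  step 1: λ.(λ.λ.λ.0 1) ((λ.0) (λ.0))
  step 2: λ.λ.λ.0 1

Answer: after 2 steps: λ.λ.λ.0 1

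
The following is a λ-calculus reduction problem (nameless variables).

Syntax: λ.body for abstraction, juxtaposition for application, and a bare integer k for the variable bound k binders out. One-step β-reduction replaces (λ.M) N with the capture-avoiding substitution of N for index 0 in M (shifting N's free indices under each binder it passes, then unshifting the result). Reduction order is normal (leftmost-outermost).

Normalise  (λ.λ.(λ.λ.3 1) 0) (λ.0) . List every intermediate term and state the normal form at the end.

Answer: normal form = λ.λ.1  (in 3 steps)

Derivation:
  start: (λ.λ.(λ.λ.3 1) 0) (λ.0)
  →1  λ.(λ.λ.(λ.0) 1) 0
  →2  λ.λ.(λ.0) 1
  →3  λ.λ.1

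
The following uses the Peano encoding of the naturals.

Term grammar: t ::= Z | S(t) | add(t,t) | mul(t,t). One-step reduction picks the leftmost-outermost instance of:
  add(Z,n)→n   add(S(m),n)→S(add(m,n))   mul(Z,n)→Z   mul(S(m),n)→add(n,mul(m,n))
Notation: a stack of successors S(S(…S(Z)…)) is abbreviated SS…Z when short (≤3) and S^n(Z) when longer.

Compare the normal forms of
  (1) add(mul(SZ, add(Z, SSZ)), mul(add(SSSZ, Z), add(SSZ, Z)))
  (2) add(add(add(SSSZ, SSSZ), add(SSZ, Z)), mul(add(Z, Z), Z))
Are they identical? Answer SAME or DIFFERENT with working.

Answer: SAME — A ⇓ S^8(Z), B ⇓ S^8(Z)

Reduction:
Term A:
  start: add(mul(SZ, add(Z, SSZ)), mul(add(SSSZ, Z), add(SSZ, Z)))
  →1  add(add(add(Z, SSZ), mul(Z, add(Z, SSZ))), mul(add(SSSZ, Z), add(SSZ, Z)))
  →2  add(add(SSZ, mul(Z, add(Z, SSZ))), mul(add(SSSZ, Z), add(SSZ, Z)))
  →3  add(S(add(SZ, mul(Z, add(Z, SSZ)))), mul(add(SSSZ, Z), add(SSZ, Z)))
  →4  S(add(add(SZ, mul(Z, add(Z, SSZ))), mul(add(SSSZ, Z), add(SSZ, Z))))
  →5  S(add(S(add(Z, mul(Z, add(Z, SSZ)))), mul(add(SSSZ, Z), add(SSZ, Z))))
  →6  S(S(add(add(Z, mul(Z, add(Z, SSZ))), mul(add(SSSZ, Z), add(SSZ, Z)))))
  →7  S(S(add(mul(Z, add(Z, SSZ)), mul(add(SSSZ, Z), add(SSZ, Z)))))
  →8  S(S(add(Z, mul(add(SSSZ, Z), add(SSZ, Z)))))
  →9  S(S(mul(add(SSSZ, Z), add(SSZ, Z))))
  →10  S(S(mul(S(add(SSZ, Z)), add(SSZ, Z))))
  →11  S(S(add(add(SSZ, Z), mul(add(SSZ, Z), add(SSZ, Z)))))
  →12  S(S(add(S(add(SZ, Z)), mul(add(SSZ, Z), add(SSZ, Z)))))
  →13  S(S(S(add(add(SZ, Z), mul(add(SSZ, Z), add(SSZ, Z))))))
  →14  S(S(S(add(S(add(Z, Z)), mul(add(SSZ, Z), add(SSZ, Z))))))
  →15  S(S(S(S(add(add(Z, Z), mul(add(SSZ, Z), add(SSZ, Z)))))))
  →16  S(S(S(S(add(Z, mul(add(SSZ, Z), add(SSZ, Z)))))))
  →17  S(S(S(S(mul(add(SSZ, Z), add(SSZ, Z))))))
  →18  S(S(S(S(mul(S(add(SZ, Z)), add(SSZ, Z))))))
  →19  S(S(S(S(add(add(SSZ, Z), mul(add(SZ, Z), add(SSZ, Z)))))))
  →20  S(S(S(S(add(S(add(SZ, Z)), mul(add(SZ, Z), add(SSZ, Z)))))))
  →21  S(S(S(S(S(add(add(SZ, Z), mul(add(SZ, Z), add(SSZ, Z))))))))
  →22  S(S(S(S(S(add(S(add(Z, Z)), mul(add(SZ, Z), add(SSZ, Z))))))))
  →23  S(S(S(S(S(S(add(add(Z, Z), mul(add(SZ, Z), add(SSZ, Z)))))))))
  →24  S(S(S(S(S(S(add(Z, mul(add(SZ, Z), add(SSZ, Z)))))))))
  →25  S(S(S(S(S(S(mul(add(SZ, Z), add(SSZ, Z))))))))
  →26  S(S(S(S(S(S(mul(S(add(Z, Z)), add(SSZ, Z))))))))
  →27  S(S(S(S(S(S(add(add(SSZ, Z), mul(add(Z, Z), add(SSZ, Z)))))))))
  →28  S(S(S(S(S(S(add(S(add(SZ, Z)), mul(add(Z, Z), add(SSZ, Z)))))))))
  →29  S(S(S(S(S(S(S(add(add(SZ, Z), mul(add(Z, Z), add(SSZ, Z))))))))))
  →30  S(S(S(S(S(S(S(add(S(add(Z, Z)), mul(add(Z, Z), add(SSZ, Z))))))))))
  →31  S(S(S(S(S(S(S(S(add(add(Z, Z), mul(add(Z, Z), add(SSZ, Z)))))))))))
  →32  S(S(S(S(S(S(S(S(add(Z, mul(add(Z, Z), add(SSZ, Z)))))))))))
  →33  S(S(S(S(S(S(S(S(mul(add(Z, Z), add(SSZ, Z))))))))))
  →34  S(S(S(S(S(S(S(S(mul(Z, add(SSZ, Z))))))))))
  →35  S^8(Z)

Term B:
  start: add(add(add(SSSZ, SSSZ), add(SSZ, Z)), mul(add(Z, Z), Z))
  →1  add(add(S(add(SSZ, SSSZ)), add(SSZ, Z)), mul(add(Z, Z), Z))
  →2  add(S(add(add(SSZ, SSSZ), add(SSZ, Z))), mul(add(Z, Z), Z))
  →3  S(add(add(add(SSZ, SSSZ), add(SSZ, Z)), mul(add(Z, Z), Z)))
  →4  S(add(add(S(add(SZ, SSSZ)), add(SSZ, Z)), mul(add(Z, Z), Z)))
  →5  S(add(S(add(add(SZ, SSSZ), add(SSZ, Z))), mul(add(Z, Z), Z)))
  →6  S(S(add(add(add(SZ, SSSZ), add(SSZ, Z)), mul(add(Z, Z), Z))))
  →7  S(S(add(add(S(add(Z, SSSZ)), add(SSZ, Z)), mul(add(Z, Z), Z))))
  →8  S(S(add(S(add(add(Z, SSSZ), add(SSZ, Z))), mul(add(Z, Z), Z))))
  →9  S(S(S(add(add(add(Z, SSSZ), add(SSZ, Z)), mul(add(Z, Z), Z)))))
  →10  S(S(S(add(add(SSSZ, add(SSZ, Z)), mul(add(Z, Z), Z)))))
  →11  S(S(S(add(S(add(SSZ, add(SSZ, Z))), mul(add(Z, Z), Z)))))
  →12  S(S(S(S(add(add(SSZ, add(SSZ, Z)), mul(add(Z, Z), Z))))))
  →13  S(S(S(S(add(S(add(SZ, add(SSZ, Z))), mul(add(Z, Z), Z))))))
  →14  S(S(S(S(S(add(add(SZ, add(SSZ, Z)), mul(add(Z, Z), Z)))))))
  →15  S(S(S(S(S(add(S(add(Z, add(SSZ, Z))), mul(add(Z, Z), Z)))))))
  →16  S(S(S(S(S(S(add(add(Z, add(SSZ, Z)), mul(add(Z, Z), Z))))))))
  →17  S(S(S(S(S(S(add(add(SSZ, Z), mul(add(Z, Z), Z))))))))
  →18  S(S(S(S(S(S(add(S(add(SZ, Z)), mul(add(Z, Z), Z))))))))
  →19  S(S(S(S(S(S(S(add(add(SZ, Z), mul(add(Z, Z), Z)))))))))
  →20  S(S(S(S(S(S(S(add(S(add(Z, Z)), mul(add(Z, Z), Z)))))))))
  →21  S(S(S(S(S(S(S(S(add(add(Z, Z), mul(add(Z, Z), Z))))))))))
  →22  S(S(S(S(S(S(S(S(add(Z, mul(add(Z, Z), Z))))))))))
  →23  S(S(S(S(S(S(S(S(mul(add(Z, Z), Z)))))))))
  →24  S(S(S(S(S(S(S(S(mul(Z, Z)))))))))
  →25  S^8(Z)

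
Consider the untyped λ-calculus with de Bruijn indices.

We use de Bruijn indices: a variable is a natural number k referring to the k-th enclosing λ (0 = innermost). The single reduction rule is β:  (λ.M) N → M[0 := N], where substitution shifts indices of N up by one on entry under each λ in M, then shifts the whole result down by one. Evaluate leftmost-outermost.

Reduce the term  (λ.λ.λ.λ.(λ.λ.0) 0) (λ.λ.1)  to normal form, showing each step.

  start: (λ.λ.λ.λ.(λ.λ.0) 0) (λ.λ.1)
  →1  λ.λ.λ.(λ.λ.0) 0
  →2  λ.λ.λ.λ.0

Answer: normal form = λ.λ.λ.λ.0  (in 2 steps)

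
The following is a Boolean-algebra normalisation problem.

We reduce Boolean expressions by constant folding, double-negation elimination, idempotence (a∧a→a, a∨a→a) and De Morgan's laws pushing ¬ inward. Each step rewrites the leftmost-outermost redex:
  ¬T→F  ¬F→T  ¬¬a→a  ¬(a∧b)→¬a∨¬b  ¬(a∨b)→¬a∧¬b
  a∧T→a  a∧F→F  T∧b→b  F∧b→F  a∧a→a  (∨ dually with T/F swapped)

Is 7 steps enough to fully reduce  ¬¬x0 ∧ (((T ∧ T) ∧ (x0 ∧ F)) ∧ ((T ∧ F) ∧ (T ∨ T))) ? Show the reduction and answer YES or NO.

  start: ¬¬x0 ∧ (((T ∧ T) ∧ (x0 ∧ F)) ∧ ((T ∧ F) ∧ (T ∨ T)))
  step 1: x0 ∧ (((T ∧ T) ∧ (x0 ∧ F)) ∧ ((T ∧ F) ∧ (T ∨ T)))
  step 2: x0 ∧ ((T ∧ (x0 ∧ F)) ∧ ((T ∧ F) ∧ (T ∨ T)))
  step 3: x0 ∧ ((x0 ∧ F) ∧ ((T ∧ F) ∧ (T ∨ T)))
  step 4: x0 ∧ (F ∧ ((T ∧ F) ∧ (T ∨ T)))
  step 5: x0 ∧ F
  step 6: F

Answer: YES — reaches normal form F in 6 ≤ 7 steps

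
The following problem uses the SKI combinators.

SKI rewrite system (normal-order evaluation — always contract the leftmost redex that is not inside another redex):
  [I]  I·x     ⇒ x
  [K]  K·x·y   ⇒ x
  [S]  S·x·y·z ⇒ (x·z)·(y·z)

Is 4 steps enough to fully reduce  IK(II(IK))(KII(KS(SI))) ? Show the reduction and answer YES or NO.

  start: IK(II(IK))(KII(KS(SI)))
  step 1: K(II(IK))(KII(KS(SI)))
  step 2: II(IK)
  step 3: I(IK)
  step 4: IK

Answer: NO — after 4 steps the term is IK, not yet normal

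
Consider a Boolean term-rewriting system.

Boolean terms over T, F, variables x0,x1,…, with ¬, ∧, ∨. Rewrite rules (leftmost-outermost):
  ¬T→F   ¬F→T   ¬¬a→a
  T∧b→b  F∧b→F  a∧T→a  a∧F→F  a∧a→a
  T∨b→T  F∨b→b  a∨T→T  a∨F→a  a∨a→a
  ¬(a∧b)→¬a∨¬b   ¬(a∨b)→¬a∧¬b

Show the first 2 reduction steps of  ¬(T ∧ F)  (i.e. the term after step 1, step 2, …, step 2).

  start: ¬(T ∧ F)
  [1] ¬T ∨ ¬F
  [2] F ∨ ¬F

Answer: after 2 steps: F ∨ ¬F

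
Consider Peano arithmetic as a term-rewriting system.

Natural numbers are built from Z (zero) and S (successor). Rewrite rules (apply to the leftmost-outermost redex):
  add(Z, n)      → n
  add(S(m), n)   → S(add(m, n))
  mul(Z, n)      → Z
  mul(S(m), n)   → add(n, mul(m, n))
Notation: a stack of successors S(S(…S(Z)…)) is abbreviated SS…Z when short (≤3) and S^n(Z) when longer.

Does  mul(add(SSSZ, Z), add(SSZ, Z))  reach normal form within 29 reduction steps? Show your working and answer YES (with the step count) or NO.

Answer: YES — reaches normal form S^6(Z) in 26 ≤ 29 steps

Reduction:
  start: mul(add(SSSZ, Z), add(SSZ, Z))
  →1  mul(S(add(SSZ, Z)), add(SSZ, Z))
  →2  add(add(SSZ, Z), mul(add(SSZ, Z), add(SSZ, Z)))
  →3  add(S(add(SZ, Z)), mul(add(SSZ, Z), add(SSZ, Z)))
  →4  S(add(add(SZ, Z), mul(add(SSZ, Z), add(SSZ, Z))))
  →5  S(add(S(add(Z, Z)), mul(add(SSZ, Z), add(SSZ, Z))))
  →6  S(S(add(add(Z, Z), mul(add(SSZ, Z), add(SSZ, Z)))))
  →7  S(S(add(Z, mul(add(SSZ, Z), add(SSZ, Z)))))
  →8  S(S(mul(add(SSZ, Z), add(SSZ, Z))))
  →9  S(S(mul(S(add(SZ, Z)), add(SSZ, Z))))
  →10  S(S(add(add(SSZ, Z), mul(add(SZ, Z), add(SSZ, Z)))))
  →11  S(S(add(S(add(SZ, Z)), mul(add(SZ, Z), add(SSZ, Z)))))
  →12  S(S(S(add(add(SZ, Z), mul(add(SZ, Z), add(SSZ, Z))))))
  →13  S(S(S(add(S(add(Z, Z)), mul(add(SZ, Z), add(SSZ, Z))))))
  →14  S(S(S(S(add(add(Z, Z), mul(add(SZ, Z), add(SSZ, Z)))))))
  →15  S(S(S(S(add(Z, mul(add(SZ, Z), add(SSZ, Z)))))))
  →16  S(S(S(S(mul(add(SZ, Z), add(SSZ, Z))))))
  →17  S(S(S(S(mul(S(add(Z, Z)), add(SSZ, Z))))))
  →18  S(S(S(S(add(add(SSZ, Z), mul(add(Z, Z), add(SSZ, Z)))))))
  →19  S(S(S(S(add(S(add(SZ, Z)), mul(add(Z, Z), add(SSZ, Z)))))))
  →20  S(S(S(S(S(add(add(SZ, Z), mul(add(Z, Z), add(SSZ, Z))))))))
  →21  S(S(S(S(S(add(S(add(Z, Z)), mul(add(Z, Z), add(SSZ, Z))))))))
  →22  S(S(S(S(S(S(add(add(Z, Z), mul(add(Z, Z), add(SSZ, Z)))))))))
  →23  S(S(S(S(S(S(add(Z, mul(add(Z, Z), add(SSZ, Z)))))))))
  →24  S(S(S(S(S(S(mul(add(Z, Z), add(SSZ, Z))))))))
  →25  S(S(S(S(S(S(mul(Z, add(SSZ, Z))))))))
  →26  S^6(Z)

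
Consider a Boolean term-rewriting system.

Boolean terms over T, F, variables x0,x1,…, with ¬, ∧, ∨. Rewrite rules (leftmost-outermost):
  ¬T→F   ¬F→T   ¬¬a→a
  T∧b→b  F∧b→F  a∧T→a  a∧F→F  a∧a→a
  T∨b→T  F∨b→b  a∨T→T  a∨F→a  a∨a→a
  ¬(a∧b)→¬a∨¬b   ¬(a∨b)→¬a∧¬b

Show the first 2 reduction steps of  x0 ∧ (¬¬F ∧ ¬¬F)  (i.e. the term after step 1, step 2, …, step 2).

Answer: after 2 steps: x0 ∧ F

Derivation:
  start: x0 ∧ (¬¬F ∧ ¬¬F)
  [1] x0 ∧ ¬¬F
  [2] x0 ∧ F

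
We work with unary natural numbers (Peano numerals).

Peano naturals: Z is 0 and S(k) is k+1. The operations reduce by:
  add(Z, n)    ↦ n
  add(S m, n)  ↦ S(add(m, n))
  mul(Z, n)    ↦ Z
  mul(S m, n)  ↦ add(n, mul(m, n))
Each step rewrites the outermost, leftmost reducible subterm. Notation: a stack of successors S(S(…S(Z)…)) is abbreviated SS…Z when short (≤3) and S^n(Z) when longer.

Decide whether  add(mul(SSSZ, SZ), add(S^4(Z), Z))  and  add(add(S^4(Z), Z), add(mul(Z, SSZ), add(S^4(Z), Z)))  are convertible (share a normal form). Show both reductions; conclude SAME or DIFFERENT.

Answer: DIFFERENT — A ⇓ S^7(Z), B ⇓ S^8(Z)

Derivation:
Term A:
  start: add(mul(SSSZ, SZ), add(S^4(Z), Z))
  [1] add(add(SZ, mul(SSZ, SZ)), add(S^4(Z), Z))
  [2] add(S(add(Z, mul(SSZ, SZ))), add(S^4(Z), Z))
  [3] S(add(add(Z, mul(SSZ, SZ)), add(S^4(Z), Z)))
  [4] S(add(mul(SSZ, SZ), add(S^4(Z), Z)))
  [5] S(add(add(SZ, mul(SZ, SZ)), add(S^4(Z), Z)))
  [6] S(add(S(add(Z, mul(SZ, SZ))), add(S^4(Z), Z)))
  [7] S(S(add(add(Z, mul(SZ, SZ)), add(S^4(Z), Z))))
  [8] S(S(add(mul(SZ, SZ), add(S^4(Z), Z))))
  [9] S(S(add(add(SZ, mul(Z, SZ)), add(S^4(Z), Z))))
  [10] S(S(add(S(add(Z, mul(Z, SZ))), add(S^4(Z), Z))))
  [11] S(S(S(add(add(Z, mul(Z, SZ)), add(S^4(Z), Z)))))
  [12] S(S(S(add(mul(Z, SZ), add(S^4(Z), Z)))))
  [13] S(S(S(add(Z, add(S^4(Z), Z)))))
  [14] S(S(S(add(S^4(Z), Z))))
  [15] S(S(S(S(add(SSSZ, Z)))))
  [16] S(S(S(S(S(add(SSZ, Z))))))
  [17] S(S(S(S(S(S(add(SZ, Z)))))))
  [18] S(S(S(S(S(S(S(add(Z, Z))))))))
  [19] S^7(Z)

Term B:
  start: add(add(S^4(Z), Z), add(mul(Z, SSZ), add(S^4(Z), Z)))
  [1] add(S(add(SSSZ, Z)), add(mul(Z, SSZ), add(S^4(Z), Z)))
  [2] S(add(add(SSSZ, Z), add(mul(Z, SSZ), add(S^4(Z), Z))))
  [3] S(add(S(add(SSZ, Z)), add(mul(Z, SSZ), add(S^4(Z), Z))))
  [4] S(S(add(add(SSZ, Z), add(mul(Z, SSZ), add(S^4(Z), Z)))))
  [5] S(S(add(S(add(SZ, Z)), add(mul(Z, SSZ), add(S^4(Z), Z)))))
  [6] S(S(S(add(add(SZ, Z), add(mul(Z, SSZ), add(S^4(Z), Z))))))
  [7] S(S(S(add(S(add(Z, Z)), add(mul(Z, SSZ), add(S^4(Z), Z))))))
  [8] S(S(S(S(add(add(Z, Z), add(mul(Z, SSZ), add(S^4(Z), Z)))))))
  [9] S(S(S(S(add(Z, add(mul(Z, SSZ), add(S^4(Z), Z)))))))
  [10] S(S(S(S(add(mul(Z, SSZ), add(S^4(Z), Z))))))
  [11] S(S(S(S(add(Z, add(S^4(Z), Z))))))
  [12] S(S(S(S(add(S^4(Z), Z)))))
  [13] S(S(S(S(S(add(SSSZ, Z))))))
  [14] S(S(S(S(S(S(add(SSZ, Z)))))))
  [15] S(S(S(S(S(S(S(add(SZ, Z))))))))
  [16] S(S(S(S(S(S(S(S(add(Z, Z)))))))))
  [17] S^8(Z)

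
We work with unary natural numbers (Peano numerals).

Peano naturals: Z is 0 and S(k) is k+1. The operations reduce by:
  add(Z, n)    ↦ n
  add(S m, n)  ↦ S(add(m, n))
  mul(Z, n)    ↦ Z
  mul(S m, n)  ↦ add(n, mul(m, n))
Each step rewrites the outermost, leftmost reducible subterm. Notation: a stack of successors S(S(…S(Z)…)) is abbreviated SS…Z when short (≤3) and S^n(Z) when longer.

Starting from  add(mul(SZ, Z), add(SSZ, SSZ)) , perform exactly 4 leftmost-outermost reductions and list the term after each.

  start: add(mul(SZ, Z), add(SSZ, SSZ))
  [1] add(add(Z, mul(Z, Z)), add(SSZ, SSZ))
  [2] add(mul(Z, Z), add(SSZ, SSZ))
  [3] add(Z, add(SSZ, SSZ))
  [4] add(SSZ, SSZ)

Answer: after 4 steps: add(SSZ, SSZ)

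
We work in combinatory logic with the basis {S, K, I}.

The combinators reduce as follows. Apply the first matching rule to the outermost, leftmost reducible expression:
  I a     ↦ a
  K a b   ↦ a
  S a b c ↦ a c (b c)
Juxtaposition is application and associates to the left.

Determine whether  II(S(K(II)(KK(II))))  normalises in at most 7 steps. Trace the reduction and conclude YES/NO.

  start: II(S(K(II)(KK(II))))
  →1  I(S(K(II)(KK(II))))
  →2  S(K(II)(KK(II)))
  →3  S(II)
  →4  SI

Answer: YES — reaches normal form SI in 4 ≤ 7 steps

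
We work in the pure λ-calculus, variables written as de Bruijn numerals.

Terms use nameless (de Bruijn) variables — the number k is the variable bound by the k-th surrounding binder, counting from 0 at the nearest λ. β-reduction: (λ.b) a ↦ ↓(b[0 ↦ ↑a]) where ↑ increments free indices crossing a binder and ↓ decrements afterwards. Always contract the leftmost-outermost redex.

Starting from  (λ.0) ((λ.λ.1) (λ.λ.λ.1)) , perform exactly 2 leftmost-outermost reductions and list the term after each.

Answer: after 2 steps: λ.λ.λ.λ.1

Derivation:
  start: (λ.0) ((λ.λ.1) (λ.λ.λ.1))
  step 1: (λ.λ.1) (λ.λ.λ.1)
  step 2: λ.λ.λ.λ.1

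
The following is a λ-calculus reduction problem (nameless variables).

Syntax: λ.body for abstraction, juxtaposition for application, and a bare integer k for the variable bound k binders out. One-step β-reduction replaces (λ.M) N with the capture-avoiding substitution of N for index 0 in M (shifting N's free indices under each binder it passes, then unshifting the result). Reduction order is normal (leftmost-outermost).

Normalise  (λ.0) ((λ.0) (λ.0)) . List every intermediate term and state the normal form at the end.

  start: (λ.0) ((λ.0) (λ.0))
  step 1: (λ.0) (λ.0)
  step 2: λ.0

Answer: normal form = λ.0  (in 2 steps)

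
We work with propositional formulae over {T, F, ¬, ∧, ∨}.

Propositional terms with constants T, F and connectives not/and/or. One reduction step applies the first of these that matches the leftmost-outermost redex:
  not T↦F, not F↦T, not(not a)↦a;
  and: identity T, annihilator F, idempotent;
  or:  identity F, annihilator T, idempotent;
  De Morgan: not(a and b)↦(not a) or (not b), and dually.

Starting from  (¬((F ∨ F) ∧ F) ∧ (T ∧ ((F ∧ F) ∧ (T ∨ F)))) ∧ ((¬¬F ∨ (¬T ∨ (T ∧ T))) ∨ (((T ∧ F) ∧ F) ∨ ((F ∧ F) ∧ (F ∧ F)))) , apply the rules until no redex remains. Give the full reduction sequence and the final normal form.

Answer: normal form = F  (in 10 steps)

Derivation:
  start: (¬((F ∨ F) ∧ F) ∧ (T ∧ ((F ∧ F) ∧ (T ∨ F)))) ∧ ((¬¬F ∨ (¬T ∨ (T ∧ T))) ∨ (((T ∧ F) ∧ F) ∨ ((F ∧ F) ∧ (F ∧ F))))
  step 1: ((¬(F ∨ F) ∨ ¬F) ∧ (T ∧ ((F ∧ F) ∧ (T ∨ F)))) ∧ ((¬¬F ∨ (¬T ∨ (T ∧ T))) ∨ (((T ∧ F) ∧ F) ∨ ((F ∧ F) ∧ (F ∧ F))))
  step 2: (((¬F ∧ ¬F) ∨ ¬F) ∧ (T ∧ ((F ∧ F) ∧ (T ∨ F)))) ∧ ((¬¬F ∨ (¬T ∨ (T ∧ T))) ∨ (((T ∧ F) ∧ F) ∨ ((F ∧ F) ∧ (F ∧ F))))
  step 3: ((¬F ∨ ¬F) ∧ (T ∧ ((F ∧ F) ∧ (T ∨ F)))) ∧ ((¬¬F ∨ (¬T ∨ (T ∧ T))) ∨ (((T ∧ F) ∧ F) ∨ ((F ∧ F) ∧ (F ∧ F))))
  step 4: (¬F ∧ (T ∧ ((F ∧ F) ∧ (T ∨ F)))) ∧ ((¬¬F ∨ (¬T ∨ (T ∧ T))) ∨ (((T ∧ F) ∧ F) ∨ ((F ∧ F) ∧ (F ∧ F))))
  step 5: (T ∧ (T ∧ ((F ∧ F) ∧ (T ∨ F)))) ∧ ((¬¬F ∨ (¬T ∨ (T ∧ T))) ∨ (((T ∧ F) ∧ F) ∨ ((F ∧ F) ∧ (F ∧ F))))
  step 6: (T ∧ ((F ∧ F) ∧ (T ∨ F))) ∧ ((¬¬F ∨ (¬T ∨ (T ∧ T))) ∨ (((T ∧ F) ∧ F) ∨ ((F ∧ F) ∧ (F ∧ F))))
  step 7: ((F ∧ F) ∧ (T ∨ F)) ∧ ((¬¬F ∨ (¬T ∨ (T ∧ T))) ∨ (((T ∧ F) ∧ F) ∨ ((F ∧ F) ∧ (F ∧ F))))
  step 8: (F ∧ (T ∨ F)) ∧ ((¬¬F ∨ (¬T ∨ (T ∧ T))) ∨ (((T ∧ F) ∧ F) ∨ ((F ∧ F) ∧ (F ∧ F))))
  step 9: F ∧ ((¬¬F ∨ (¬T ∨ (T ∧ T))) ∨ (((T ∧ F) ∧ F) ∨ ((F ∧ F) ∧ (F ∧ F))))
  step 10: F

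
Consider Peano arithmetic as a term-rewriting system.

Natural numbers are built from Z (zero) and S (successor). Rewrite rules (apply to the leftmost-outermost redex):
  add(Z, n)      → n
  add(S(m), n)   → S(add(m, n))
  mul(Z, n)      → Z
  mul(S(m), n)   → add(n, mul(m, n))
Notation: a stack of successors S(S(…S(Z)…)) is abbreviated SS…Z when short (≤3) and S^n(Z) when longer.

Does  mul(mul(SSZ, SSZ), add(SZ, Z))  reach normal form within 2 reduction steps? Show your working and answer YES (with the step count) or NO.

Answer: NO — after 2 steps the term is mul(S(add(SZ, mul(SZ, SSZ))), add(SZ, Z)), not yet normal

Reduction:
  start: mul(mul(SSZ, SSZ), add(SZ, Z))
  step 1: mul(add(SSZ, mul(SZ, SSZ)), add(SZ, Z))
  step 2: mul(S(add(SZ, mul(SZ, SSZ))), add(SZ, Z))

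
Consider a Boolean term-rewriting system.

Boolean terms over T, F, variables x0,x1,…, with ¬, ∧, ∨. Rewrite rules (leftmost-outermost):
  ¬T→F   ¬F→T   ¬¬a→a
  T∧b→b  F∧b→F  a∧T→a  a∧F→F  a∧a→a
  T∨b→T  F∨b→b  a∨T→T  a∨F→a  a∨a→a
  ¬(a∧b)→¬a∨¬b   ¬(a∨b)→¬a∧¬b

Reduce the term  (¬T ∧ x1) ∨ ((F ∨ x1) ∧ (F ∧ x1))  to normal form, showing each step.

  start: (¬T ∧ x1) ∨ ((F ∨ x1) ∧ (F ∧ x1))
  step 1: (F ∧ x1) ∨ ((F ∨ x1) ∧ (F ∧ x1))
  step 2: F ∨ ((F ∨ x1) ∧ (F ∧ x1))
  step 3: (F ∨ x1) ∧ (F ∧ x1)
  step 4: x1 ∧ (F ∧ x1)
  step 5: x1 ∧ F
  step 6: F

Answer: normal form = F  (in 6 steps)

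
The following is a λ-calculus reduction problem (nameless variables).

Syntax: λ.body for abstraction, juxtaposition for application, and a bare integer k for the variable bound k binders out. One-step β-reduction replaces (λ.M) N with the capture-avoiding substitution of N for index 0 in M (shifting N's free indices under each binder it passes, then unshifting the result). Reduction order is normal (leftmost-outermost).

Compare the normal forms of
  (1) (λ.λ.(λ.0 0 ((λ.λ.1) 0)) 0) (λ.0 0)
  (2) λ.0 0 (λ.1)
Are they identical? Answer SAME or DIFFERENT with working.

Answer: SAME — A ⇓ λ.0 0 (λ.1), B ⇓ λ.0 0 (λ.1)

Working:
Term A:
  start: (λ.λ.(λ.0 0 ((λ.λ.1) 0)) 0) (λ.0 0)
  →1  λ.(λ.0 0 ((λ.λ.1) 0)) 0
  →2  λ.0 0 ((λ.λ.1) 0)
  →3  λ.0 0 (λ.1)

Term B:
  start: λ.0 0 (λ.1)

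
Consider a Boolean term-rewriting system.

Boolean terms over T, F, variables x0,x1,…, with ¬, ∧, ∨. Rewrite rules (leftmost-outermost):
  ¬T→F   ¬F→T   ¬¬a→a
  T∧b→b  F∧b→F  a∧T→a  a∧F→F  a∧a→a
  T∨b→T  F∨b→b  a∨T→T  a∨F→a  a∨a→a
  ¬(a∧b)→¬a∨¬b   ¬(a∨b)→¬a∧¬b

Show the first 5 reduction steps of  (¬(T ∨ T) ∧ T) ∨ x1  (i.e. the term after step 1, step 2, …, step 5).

  start: (¬(T ∨ T) ∧ T) ∨ x1
  [1] ¬(T ∨ T) ∨ x1
  [2] (¬T ∧ ¬T) ∨ x1
  [3] ¬T ∨ x1
  [4] F ∨ x1
  [5] x1

Answer: after 5 steps: x1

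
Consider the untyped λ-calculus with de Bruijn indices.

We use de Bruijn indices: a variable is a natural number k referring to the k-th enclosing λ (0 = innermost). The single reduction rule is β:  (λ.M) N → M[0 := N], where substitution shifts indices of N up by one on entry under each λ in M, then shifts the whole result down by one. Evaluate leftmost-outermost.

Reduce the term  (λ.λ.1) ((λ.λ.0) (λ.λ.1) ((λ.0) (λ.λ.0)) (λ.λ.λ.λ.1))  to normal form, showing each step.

  start: (λ.λ.1) ((λ.λ.0) (λ.λ.1) ((λ.0) (λ.λ.0)) (λ.λ.λ.λ.1))
  step 1: λ.(λ.λ.0) (λ.λ.1) ((λ.0) (λ.λ.0)) (λ.λ.λ.λ.1)
  step 2: λ.(λ.0) ((λ.0) (λ.λ.0)) (λ.λ.λ.λ.1)
  step 3: λ.(λ.0) (λ.λ.0) (λ.λ.λ.λ.1)
  step 4: λ.(λ.λ.0) (λ.λ.λ.λ.1)
  step 5: λ.λ.0

Answer: normal form = λ.λ.0  (in 5 steps)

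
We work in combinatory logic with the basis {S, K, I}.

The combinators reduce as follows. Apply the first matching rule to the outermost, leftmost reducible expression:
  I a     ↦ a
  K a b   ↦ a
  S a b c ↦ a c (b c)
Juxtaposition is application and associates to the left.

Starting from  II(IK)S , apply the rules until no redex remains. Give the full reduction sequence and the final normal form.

  start: II(IK)S
  →1  I(IK)S
  →2  IKS
  →3  KS

Answer: normal form = KS  (in 3 steps)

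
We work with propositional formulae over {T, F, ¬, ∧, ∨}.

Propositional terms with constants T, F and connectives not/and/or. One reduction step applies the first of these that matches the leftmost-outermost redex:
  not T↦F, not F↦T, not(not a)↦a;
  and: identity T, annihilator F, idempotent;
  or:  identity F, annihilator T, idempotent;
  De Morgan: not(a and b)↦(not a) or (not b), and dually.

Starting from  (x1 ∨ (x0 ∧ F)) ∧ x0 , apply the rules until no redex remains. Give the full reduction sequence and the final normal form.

Answer: normal form = x1 ∧ x0  (in 2 steps)

Working:
  start: (x1 ∨ (x0 ∧ F)) ∧ x0
  [1] (x1 ∨ F) ∧ x0
  [2] x1 ∧ x0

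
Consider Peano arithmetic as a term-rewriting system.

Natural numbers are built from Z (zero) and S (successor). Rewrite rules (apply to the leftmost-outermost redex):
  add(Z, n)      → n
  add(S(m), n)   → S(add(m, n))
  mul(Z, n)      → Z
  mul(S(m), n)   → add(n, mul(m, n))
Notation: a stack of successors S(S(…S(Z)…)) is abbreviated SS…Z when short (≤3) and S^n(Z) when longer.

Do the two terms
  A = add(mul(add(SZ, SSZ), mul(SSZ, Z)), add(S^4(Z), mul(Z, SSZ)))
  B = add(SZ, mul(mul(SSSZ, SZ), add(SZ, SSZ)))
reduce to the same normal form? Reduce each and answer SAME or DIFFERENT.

Term A:
  start: add(mul(add(SZ, SSZ), mul(SSZ, Z)), add(S^4(Z), mul(Z, SSZ)))
  →1  add(mul(S(add(Z, SSZ)), mul(SSZ, Z)), add(S^4(Z), mul(Z, SSZ)))
  →2  add(add(mul(SSZ, Z), mul(add(Z, SSZ), mul(SSZ, Z))), add(S^4(Z), mul(Z, SSZ)))
  →3  add(add(add(Z, mul(SZ, Z)), mul(add(Z, SSZ), mul(SSZ, Z))), add(S^4(Z), mul(Z, SSZ)))
  →4  add(add(mul(SZ, Z), mul(add(Z, SSZ), mul(SSZ, Z))), add(S^4(Z), mul(Z, SSZ)))
  →5  add(add(add(Z, mul(Z, Z)), mul(add(Z, SSZ), mul(SSZ, Z))), add(S^4(Z), mul(Z, SSZ)))
  →6  add(add(mul(Z, Z), mul(add(Z, SSZ), mul(SSZ, Z))), add(S^4(Z), mul(Z, SSZ)))
  →7  add(add(Z, mul(add(Z, SSZ), mul(SSZ, Z))), add(S^4(Z), mul(Z, SSZ)))
  →8  add(mul(add(Z, SSZ), mul(SSZ, Z)), add(S^4(Z), mul(Z, SSZ)))
  →9  add(mul(SSZ, mul(SSZ, Z)), add(S^4(Z), mul(Z, SSZ)))
  →10  add(add(mul(SSZ, Z), mul(SZ, mul(SSZ, Z))), add(S^4(Z), mul(Z, SSZ)))
  →11  add(add(add(Z, mul(SZ, Z)), mul(SZ, mul(SSZ, Z))), add(S^4(Z), mul(Z, SSZ)))
  →12  add(add(mul(SZ, Z), mul(SZ, mul(SSZ, Z))), add(S^4(Z), mul(Z, SSZ)))
  →13  add(add(add(Z, mul(Z, Z)), mul(SZ, mul(SSZ, Z))), add(S^4(Z), mul(Z, SSZ)))
  →14  add(add(mul(Z, Z), mul(SZ, mul(SSZ, Z))), add(S^4(Z), mul(Z, SSZ)))
  →15  add(add(Z, mul(SZ, mul(SSZ, Z))), add(S^4(Z), mul(Z, SSZ)))
  →16  add(mul(SZ, mul(SSZ, Z)), add(S^4(Z), mul(Z, SSZ)))
  →17  add(add(mul(SSZ, Z), mul(Z, mul(SSZ, Z))), add(S^4(Z), mul(Z, SSZ)))
  →18  add(add(add(Z, mul(SZ, Z)), mul(Z, mul(SSZ, Z))), add(S^4(Z), mul(Z, SSZ)))
  →19  add(add(mul(SZ, Z), mul(Z, mul(SSZ, Z))), add(S^4(Z), mul(Z, SSZ)))
  →20  add(add(add(Z, mul(Z, Z)), mul(Z, mul(SSZ, Z))), add(S^4(Z), mul(Z, SSZ)))
  →21  add(add(mul(Z, Z), mul(Z, mul(SSZ, Z))), add(S^4(Z), mul(Z, SSZ)))
  →22  add(add(Z, mul(Z, mul(SSZ, Z))), add(S^4(Z), mul(Z, SSZ)))
  →23  add(mul(Z, mul(SSZ, Z)), add(S^4(Z), mul(Z, SSZ)))
  →24  add(Z, add(S^4(Z), mul(Z, SSZ)))
  →25  add(S^4(Z), mul(Z, SSZ))
  →26  S(add(SSSZ, mul(Z, SSZ)))
  →27  S(S(add(SSZ, mul(Z, SSZ))))
  →28  S(S(S(add(SZ, mul(Z, SSZ)))))
  →29  S(S(S(S(add(Z, mul(Z, SSZ))))))
  →30  S(S(S(S(mul(Z, SSZ)))))
  →31  S^4(Z)

Term B:
  start: add(SZ, mul(mul(SSSZ, SZ), add(SZ, SSZ)))
  →1  S(add(Z, mul(mul(SSSZ, SZ), add(SZ, SSZ))))
  →2  S(mul(mul(SSSZ, SZ), add(SZ, SSZ)))
  →3  S(mul(add(SZ, mul(SSZ, SZ)), add(SZ, SSZ)))
  →4  S(mul(S(add(Z, mul(SSZ, SZ))), add(SZ, SSZ)))
  →5  S(add(add(SZ, SSZ), mul(add(Z, mul(SSZ, SZ)), add(SZ, SSZ))))
  →6  S(add(S(add(Z, SSZ)), mul(add(Z, mul(SSZ, SZ)), add(SZ, SSZ))))
  →7  S(S(add(add(Z, SSZ), mul(add(Z, mul(SSZ, SZ)), add(SZ, SSZ)))))
  →8  S(S(add(SSZ, mul(add(Z, mul(SSZ, SZ)), add(SZ, SSZ)))))
  →9  S(S(S(add(SZ, mul(add(Z, mul(SSZ, SZ)), add(SZ, SSZ))))))
  →10  S(S(S(S(add(Z, mul(add(Z, mul(SSZ, SZ)), add(SZ, SSZ)))))))
  →11  S(S(S(S(mul(add(Z, mul(SSZ, SZ)), add(SZ, SSZ))))))
  →12  S(S(S(S(mul(mul(SSZ, SZ), add(SZ, SSZ))))))
  →13  S(S(S(S(mul(add(SZ, mul(SZ, SZ)), add(SZ, SSZ))))))
  →14  S(S(S(S(mul(S(add(Z, mul(SZ, SZ))), add(SZ, SSZ))))))
  →15  S(S(S(S(add(add(SZ, SSZ), mul(add(Z, mul(SZ, SZ)), add(SZ, SSZ)))))))
  →16  S(S(S(S(add(S(add(Z, SSZ)), mul(add(Z, mul(SZ, SZ)), add(SZ, SSZ)))))))
  →17  S(S(S(S(S(add(add(Z, SSZ), mul(add(Z, mul(SZ, SZ)), add(SZ, SSZ))))))))
  →18  S(S(S(S(S(add(SSZ, mul(add(Z, mul(SZ, SZ)), add(SZ, SSZ))))))))
  →19  S(S(S(S(S(S(add(SZ, mul(add(Z, mul(SZ, SZ)), add(SZ, SSZ)))))))))
  →20  S(S(S(S(S(S(S(add(Z, mul(add(Z, mul(SZ, SZ)), add(SZ, SSZ))))))))))
  →21  S(S(S(S(S(S(S(mul(add(Z, mul(SZ, SZ)), add(SZ, SSZ)))))))))
  →22  S(S(S(S(S(S(S(mul(mul(SZ, SZ), add(SZ, SSZ)))))))))
  →23  S(S(S(S(S(S(S(mul(add(SZ, mul(Z, SZ)), add(SZ, SSZ)))))))))
  →24  S(S(S(S(S(S(S(mul(S(add(Z, mul(Z, SZ))), add(SZ, SSZ)))))))))
  →25  S(S(S(S(S(S(S(add(add(SZ, SSZ), mul(add(Z, mul(Z, SZ)), add(SZ, SSZ))))))))))
  →26  S(S(S(S(S(S(S(add(S(add(Z, SSZ)), mul(add(Z, mul(Z, SZ)), add(SZ, SSZ))))))))))
  →27  S(S(S(S(S(S(S(S(add(add(Z, SSZ), mul(add(Z, mul(Z, SZ)), add(SZ, SSZ)))))))))))
  →28  S(S(S(S(S(S(S(S(add(SSZ, mul(add(Z, mul(Z, SZ)), add(SZ, SSZ)))))))))))
  →29  S(S(S(S(S(S(S(S(S(add(SZ, mul(add(Z, mul(Z, SZ)), add(SZ, SSZ))))))))))))
  →30  S(S(S(S(S(S(S(S(S(S(add(Z, mul(add(Z, mul(Z, SZ)), add(SZ, SSZ)))))))))))))
  →31  S(S(S(S(S(S(S(S(S(S(mul(add(Z, mul(Z, SZ)), add(SZ, SSZ))))))))))))
  →32  S(S(S(S(S(S(S(S(S(S(mul(mul(Z, SZ), add(SZ, SSZ))))))))))))
  →33  S(S(S(S(S(S(S(S(S(S(mul(Z, add(SZ, SSZ))))))))))))
  →34  S^10(Z)

Answer: DIFFERENT — A ⇓ S^4(Z), B ⇓ S^10(Z)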